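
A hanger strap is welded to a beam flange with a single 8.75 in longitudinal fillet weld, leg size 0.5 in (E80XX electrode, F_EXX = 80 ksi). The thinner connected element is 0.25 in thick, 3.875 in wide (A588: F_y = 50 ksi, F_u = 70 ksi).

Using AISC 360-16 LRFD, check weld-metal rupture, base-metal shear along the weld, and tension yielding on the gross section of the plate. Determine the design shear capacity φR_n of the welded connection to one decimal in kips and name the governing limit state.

Weld metal: throat = 0.707×0.5 = 0.3535 in, L = 8.75 in. φR_n = 0.75 × 0.6 × 80 × 0.3535 × 8.75 = 111.4 kips.
Base metal shear (0.25 in plate): yield φR_n = 1.0×0.6×50×0.25×8.75 = 65.6 kips; rupture φR_n = 0.75×0.6×70×0.25×8.75 = 68.9 kips; take 65.6 kips (yield).
Tension yield (gross): A_g = 3.875×0.25 = 0.96875 in². φR_n = 0.90 × 50 × 0.96875 = 43.6 kips.
Governing: min(111.4, 65.6, 43.6) = 43.6 kips → gross-section yield.

43.6 kips (gross-section yield governs)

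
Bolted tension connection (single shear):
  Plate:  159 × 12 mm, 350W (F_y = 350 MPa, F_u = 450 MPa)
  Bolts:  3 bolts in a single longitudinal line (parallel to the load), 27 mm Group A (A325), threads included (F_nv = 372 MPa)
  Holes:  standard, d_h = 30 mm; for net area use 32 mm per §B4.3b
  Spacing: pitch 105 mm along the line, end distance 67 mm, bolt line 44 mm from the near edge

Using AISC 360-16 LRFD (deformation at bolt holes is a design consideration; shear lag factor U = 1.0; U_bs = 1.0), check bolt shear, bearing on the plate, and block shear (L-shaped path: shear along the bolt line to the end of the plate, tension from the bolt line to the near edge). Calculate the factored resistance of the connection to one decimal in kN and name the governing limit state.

479.2 kN (bolt shear governs)

Bolt shear: A_b = π(27)²/4 = 572.56 mm². φR_n = 0.75 × 372 × 572.56 × 3 × 1 = 479.2 kN.
Bearing (12 mm plate, F_u = 450 MPa): end bolts L_c = 67 − 30/2 = 52, R_n = min(1.2×52×12×450, 2.4×27×12×450) = 336.96 kN/bolt; interior L_c = 105 − 30 = 75, R_n = 349.92 kN/bolt. φR_n = 0.75 × (1×336.96 + 2×349.92) = 777.6 kN.
Block shear: shear path 1×[67+2×105] = 1×277 mm, A_gv = 3324, A_nv = 1×(277 − 2.5×32)×12 = 2364 mm²; tension to near edge: (44 − 0.5×32)×12 = 336 mm². R_n = min(0.6×450×2364, 0.6×350×3324) + 1.0×450×336 = min(638.28, 698.04) + 151.2 = 789.48 kN. φR_n = 0.75 × 789.48 = 592.1 kN.
Governing: min(479.2, 777.6, 592.1) = 479.2 kN → bolt shear.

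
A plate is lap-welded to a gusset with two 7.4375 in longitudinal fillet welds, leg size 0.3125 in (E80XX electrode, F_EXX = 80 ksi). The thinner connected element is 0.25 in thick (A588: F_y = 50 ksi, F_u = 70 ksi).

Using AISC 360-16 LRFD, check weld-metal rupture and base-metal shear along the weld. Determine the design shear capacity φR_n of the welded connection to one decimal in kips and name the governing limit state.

111.6 kips (base-metal shear governs)

Weld metal: throat = 0.707×0.3125 = 0.22094 in, L = 2×7.4375 = 14.875 in. φR_n = 0.75 × 0.6 × 80 × 0.22094 × 14.875 = 118.3 kips.
Base metal shear (0.25 in plate): yield φR_n = 1.0×0.6×50×0.25×14.875 = 111.6 kips; rupture φR_n = 0.75×0.6×70×0.25×14.875 = 117.1 kips; take 111.6 kips (yield).
Governing: min(118.3, 111.6) = 111.6 kips → base-metal shear.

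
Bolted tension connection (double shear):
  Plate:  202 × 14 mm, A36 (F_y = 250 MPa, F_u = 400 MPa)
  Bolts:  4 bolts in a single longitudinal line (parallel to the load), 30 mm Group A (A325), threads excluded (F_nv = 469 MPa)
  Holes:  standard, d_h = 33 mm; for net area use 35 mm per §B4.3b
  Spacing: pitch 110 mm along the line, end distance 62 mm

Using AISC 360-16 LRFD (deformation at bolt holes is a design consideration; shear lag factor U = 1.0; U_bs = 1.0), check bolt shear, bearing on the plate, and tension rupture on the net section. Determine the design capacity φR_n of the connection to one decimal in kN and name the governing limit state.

Bolt shear: A_b = π(30)²/4 = 706.86 mm². φR_n = 0.75 × 469 × 706.86 × 4 × 2 = 1989.1 kN.
Bearing (14 mm plate, F_u = 400 MPa): end bolts L_c = 62 − 33/2 = 45.5, R_n = min(1.2×45.5×14×400, 2.4×30×14×400) = 305.76 kN/bolt; interior L_c = 110 − 33 = 77, R_n = 403.2 kN/bolt. φR_n = 0.75 × (1×305.76 + 3×403.2) = 1136.5 kN.
Tension rupture (net): A_n = (202 − 1×35)×14 = 2338 mm² (U = 1.0, A_e = A_n). φR_n = 0.75 × 400 × 2338 = 701.4 kN.
Governing: min(1989.1, 1136.5, 701.4) = 701.4 kN → net-section rupture.

701.4 kN (net-section rupture governs)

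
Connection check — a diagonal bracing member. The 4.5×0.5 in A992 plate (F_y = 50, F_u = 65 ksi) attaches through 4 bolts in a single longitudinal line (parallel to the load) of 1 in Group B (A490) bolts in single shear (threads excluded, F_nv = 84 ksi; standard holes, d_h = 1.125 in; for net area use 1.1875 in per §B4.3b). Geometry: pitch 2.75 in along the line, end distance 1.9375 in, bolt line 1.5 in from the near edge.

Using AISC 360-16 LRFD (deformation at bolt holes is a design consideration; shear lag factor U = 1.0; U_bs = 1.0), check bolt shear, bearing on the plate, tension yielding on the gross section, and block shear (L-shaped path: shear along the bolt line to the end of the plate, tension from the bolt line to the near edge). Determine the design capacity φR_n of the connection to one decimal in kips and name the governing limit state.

Bolt shear: A_b = π(1)²/4 = 0.7854 in². φR_n = 0.75 × 84 × 0.7854 × 4 × 1 = 197.9 kips.
Bearing (0.5 in plate, F_u = 65 ksi): end bolts L_c = 1.9375 − 1.125/2 = 1.375, R_n = min(1.2×1.375×0.5×65, 2.4×1×0.5×65) = 53.625 kips/bolt; interior L_c = 2.75 − 1.125 = 1.625, R_n = 63.375 kips/bolt. φR_n = 0.75 × (1×53.625 + 3×63.375) = 182.8 kips.
Tension yield (gross): A_g = 4.5×0.5 = 2.25 in². φR_n = 0.90 × 50 × 2.25 = 101.3 kips.
Block shear: shear path 1×[1.9375+3×2.75] = 1×10.1875 in, A_gv = 5.0938, A_nv = 1×(10.1875 − 3.5×1.1875)×0.5 = 3.0156 in²; tension to near edge: (1.5 − 0.5×1.1875)×0.5 = 0.45313 in². R_n = min(0.6×65×3.0156, 0.6×50×5.0938) + 1.0×65×0.45313 = min(117.61, 152.81) + 29.453 = 147.06 kips. φR_n = 0.75 × 147.06 = 110.3 kips.
Governing: min(197.9, 182.8, 101.3, 110.3) = 101.3 kips → gross-section yield.

101.3 kips (gross-section yield governs)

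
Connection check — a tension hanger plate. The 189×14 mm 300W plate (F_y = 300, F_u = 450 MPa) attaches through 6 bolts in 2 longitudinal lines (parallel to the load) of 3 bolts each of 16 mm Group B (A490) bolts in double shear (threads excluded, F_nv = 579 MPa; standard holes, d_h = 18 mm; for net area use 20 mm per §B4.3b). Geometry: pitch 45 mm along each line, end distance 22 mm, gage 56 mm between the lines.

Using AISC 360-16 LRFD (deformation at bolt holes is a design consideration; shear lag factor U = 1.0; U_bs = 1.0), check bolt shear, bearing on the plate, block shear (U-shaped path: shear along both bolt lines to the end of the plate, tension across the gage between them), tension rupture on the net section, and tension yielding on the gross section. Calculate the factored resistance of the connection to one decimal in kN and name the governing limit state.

521.6 kN (block shear governs)

Bolt shear: A_b = π(16)²/4 = 201.06 mm². φR_n = 0.75 × 579 × 201.06 × 6 × 2 = 1047.7 kN.
Bearing (14 mm plate, F_u = 450 MPa): end bolts L_c = 22 − 18/2 = 13, R_n = min(1.2×13×14×450, 2.4×16×14×450) = 98.28 kN/bolt; interior L_c = 45 − 18 = 27, R_n = 204.12 kN/bolt. φR_n = 0.75 × (2×98.28 + 4×204.12) = 759.8 kN.
Block shear: shear path 2×[22+2×45] = 2×112 mm, A_gv = 3136, A_nv = 2×(112 − 2.5×20)×14 = 1736 mm²; tension across gage: (56 − 1×20)×14 = 504 mm². R_n = min(0.6×450×1736, 0.6×300×3136) + 1.0×450×504 = min(468.72, 564.48) + 226.8 = 695.52 kN. φR_n = 0.75 × 695.52 = 521.6 kN.
Tension rupture (net): A_n = (189 − 2×20)×14 = 2086 mm² (U = 1.0, A_e = A_n). φR_n = 0.75 × 450 × 2086 = 704.0 kN.
Tension yield (gross): A_g = 189×14 = 2646 mm². φR_n = 0.90 × 300 × 2646 = 714.4 kN.
Governing: min(1047.7, 759.8, 521.6, 704.0, 714.4) = 521.6 kN → block shear.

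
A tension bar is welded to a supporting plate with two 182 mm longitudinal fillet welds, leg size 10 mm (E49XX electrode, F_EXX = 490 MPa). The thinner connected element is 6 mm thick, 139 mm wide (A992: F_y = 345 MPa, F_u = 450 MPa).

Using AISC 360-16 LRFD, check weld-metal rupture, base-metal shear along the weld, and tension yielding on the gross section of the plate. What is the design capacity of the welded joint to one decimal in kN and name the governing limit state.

Weld metal: throat = 0.707×10 = 7.07 mm, L = 2×182 = 364 mm. φR_n = 0.75 × 0.6 × 490 × 7.07 × 364 = 567.5 kN.
Base metal shear (6 mm plate): yield φR_n = 1.0×0.6×345×6×364 = 452.1 kN; rupture φR_n = 0.75×0.6×450×6×364 = 442.3 kN; take 442.3 kN (rupture).
Tension yield (gross): A_g = 139×6 = 834 mm². φR_n = 0.90 × 345 × 834 = 259.0 kN.
Governing: min(567.5, 442.3, 259.0) = 259.0 kN → gross-section yield.

259.0 kN (gross-section yield governs)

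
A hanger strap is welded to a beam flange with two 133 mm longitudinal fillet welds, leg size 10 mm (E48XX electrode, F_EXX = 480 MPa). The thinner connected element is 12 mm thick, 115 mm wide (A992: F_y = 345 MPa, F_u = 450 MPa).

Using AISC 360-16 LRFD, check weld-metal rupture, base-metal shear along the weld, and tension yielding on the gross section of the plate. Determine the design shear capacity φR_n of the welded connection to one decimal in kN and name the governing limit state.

Weld metal: throat = 0.707×10 = 7.07 mm, L = 2×133 = 266 mm. φR_n = 0.75 × 0.6 × 480 × 7.07 × 266 = 406.2 kN.
Base metal shear (12 mm plate): yield φR_n = 1.0×0.6×345×12×266 = 660.7 kN; rupture φR_n = 0.75×0.6×450×12×266 = 646.4 kN; take 646.4 kN (rupture).
Tension yield (gross): A_g = 115×12 = 1380 mm². φR_n = 0.90 × 345 × 1380 = 428.5 kN.
Governing: min(406.2, 646.4, 428.5) = 406.2 kN → weld metal.

406.2 kN (weld metal governs)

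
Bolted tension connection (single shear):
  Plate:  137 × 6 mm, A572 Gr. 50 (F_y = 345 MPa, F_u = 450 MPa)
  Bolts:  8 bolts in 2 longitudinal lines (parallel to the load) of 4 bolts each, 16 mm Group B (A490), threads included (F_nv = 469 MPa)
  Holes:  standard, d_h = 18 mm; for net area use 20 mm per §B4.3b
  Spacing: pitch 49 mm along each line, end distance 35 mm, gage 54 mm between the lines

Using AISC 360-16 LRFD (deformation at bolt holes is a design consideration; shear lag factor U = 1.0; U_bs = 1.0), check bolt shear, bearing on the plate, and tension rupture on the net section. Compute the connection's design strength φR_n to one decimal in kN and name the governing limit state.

Bolt shear: A_b = π(16)²/4 = 201.06 mm². φR_n = 0.75 × 469 × 201.06 × 8 × 1 = 565.8 kN.
Bearing (6 mm plate, F_u = 450 MPa): end bolts L_c = 35 − 18/2 = 26, R_n = min(1.2×26×6×450, 2.4×16×6×450) = 84.24 kN/bolt; interior L_c = 49 − 18 = 31, R_n = 100.44 kN/bolt. φR_n = 0.75 × (2×84.24 + 6×100.44) = 578.3 kN.
Tension rupture (net): A_n = (137 − 2×20)×6 = 582 mm² (U = 1.0, A_e = A_n). φR_n = 0.75 × 450 × 582 = 196.4 kN.
Governing: min(565.8, 578.3, 196.4) = 196.4 kN → net-section rupture.

196.4 kN (net-section rupture governs)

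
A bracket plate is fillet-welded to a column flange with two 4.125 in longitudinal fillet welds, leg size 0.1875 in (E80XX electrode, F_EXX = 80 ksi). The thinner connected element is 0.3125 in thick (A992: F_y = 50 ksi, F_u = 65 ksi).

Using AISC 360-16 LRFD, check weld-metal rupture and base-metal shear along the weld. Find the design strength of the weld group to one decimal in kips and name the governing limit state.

39.4 kips (weld metal governs)

Weld metal: throat = 0.707×0.1875 = 0.13256 in, L = 2×4.125 = 8.25 in. φR_n = 0.75 × 0.6 × 80 × 0.13256 × 8.25 = 39.4 kips.
Base metal shear (0.3125 in plate): yield φR_n = 1.0×0.6×50×0.3125×8.25 = 77.3 kips; rupture φR_n = 0.75×0.6×65×0.3125×8.25 = 75.4 kips; take 75.4 kips (rupture).
Governing: min(39.4, 75.4) = 39.4 kips → weld metal.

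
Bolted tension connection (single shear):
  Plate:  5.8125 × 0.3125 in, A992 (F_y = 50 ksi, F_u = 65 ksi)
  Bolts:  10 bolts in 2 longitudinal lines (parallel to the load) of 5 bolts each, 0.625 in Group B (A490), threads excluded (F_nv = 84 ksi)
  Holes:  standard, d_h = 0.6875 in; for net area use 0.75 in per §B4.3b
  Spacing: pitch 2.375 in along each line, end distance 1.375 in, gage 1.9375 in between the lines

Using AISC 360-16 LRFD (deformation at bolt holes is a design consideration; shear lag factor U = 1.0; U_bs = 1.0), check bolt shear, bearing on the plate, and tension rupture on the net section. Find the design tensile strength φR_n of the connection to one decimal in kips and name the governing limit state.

Bolt shear: A_b = π(0.625)²/4 = 0.3068 in². φR_n = 0.75 × 84 × 0.3068 × 10 × 1 = 193.3 kips.
Bearing (0.3125 in plate, F_u = 65 ksi): end bolts L_c = 1.375 − 0.6875/2 = 1.03125, R_n = min(1.2×1.03125×0.3125×65, 2.4×0.625×0.3125×65) = 25.137 kips/bolt; interior L_c = 2.375 − 0.6875 = 1.6875, R_n = 30.469 kips/bolt. φR_n = 0.75 × (2×25.137 + 8×30.469) = 220.5 kips.
Tension rupture (net): A_n = (5.8125 − 2×0.75)×0.3125 = 1.3477 in² (U = 1.0, A_e = A_n). φR_n = 0.75 × 65 × 1.3477 = 65.7 kips.
Governing: min(193.3, 220.5, 65.7) = 65.7 kips → net-section rupture.

65.7 kips (net-section rupture governs)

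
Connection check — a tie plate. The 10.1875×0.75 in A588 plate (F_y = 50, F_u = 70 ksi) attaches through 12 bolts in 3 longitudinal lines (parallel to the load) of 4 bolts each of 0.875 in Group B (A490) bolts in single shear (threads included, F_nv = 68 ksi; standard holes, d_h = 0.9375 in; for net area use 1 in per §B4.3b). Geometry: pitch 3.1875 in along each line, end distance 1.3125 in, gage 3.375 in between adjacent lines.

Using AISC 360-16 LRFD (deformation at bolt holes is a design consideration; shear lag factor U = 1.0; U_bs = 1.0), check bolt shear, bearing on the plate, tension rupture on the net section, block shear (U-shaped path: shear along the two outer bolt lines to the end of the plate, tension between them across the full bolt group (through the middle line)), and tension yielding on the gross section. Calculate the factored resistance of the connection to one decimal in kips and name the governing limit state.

283.0 kips (net-section rupture governs)

Bolt shear: A_b = π(0.875)²/4 = 0.60132 in². φR_n = 0.75 × 68 × 0.60132 × 12 × 1 = 368.0 kips.
Bearing (0.75 in plate, F_u = 70 ksi): end bolts L_c = 1.3125 − 0.9375/2 = 0.84375, R_n = min(1.2×0.84375×0.75×70, 2.4×0.875×0.75×70) = 53.156 kips/bolt; interior L_c = 3.1875 − 0.9375 = 2.25, R_n = 110.25 kips/bolt. φR_n = 0.75 × (3×53.156 + 9×110.25) = 863.8 kips.
Tension rupture (net): A_n = (10.1875 − 3×1)×0.75 = 5.3906 in² (U = 1.0, A_e = A_n). φR_n = 0.75 × 70 × 5.3906 = 283.0 kips.
Block shear: shear path 2×[1.3125+3×3.1875] = 2×10.875 in, A_gv = 16.313, A_nv = 2×(10.875 − 3.5×1)×0.75 = 11.063 in²; tension across gage: (6.75 − 2×1)×0.75 = 3.5625 in². R_n = min(0.6×70×11.063, 0.6×50×16.313) + 1.0×70×3.5625 = min(464.65, 489.39) + 249.38 = 714.03 kips. φR_n = 0.75 × 714.03 = 535.5 kips.
Tension yield (gross): A_g = 10.1875×0.75 = 7.6406 in². φR_n = 0.90 × 50 × 7.6406 = 343.8 kips.
Governing: min(368.0, 863.8, 283.0, 535.5, 343.8) = 283.0 kips → net-section rupture.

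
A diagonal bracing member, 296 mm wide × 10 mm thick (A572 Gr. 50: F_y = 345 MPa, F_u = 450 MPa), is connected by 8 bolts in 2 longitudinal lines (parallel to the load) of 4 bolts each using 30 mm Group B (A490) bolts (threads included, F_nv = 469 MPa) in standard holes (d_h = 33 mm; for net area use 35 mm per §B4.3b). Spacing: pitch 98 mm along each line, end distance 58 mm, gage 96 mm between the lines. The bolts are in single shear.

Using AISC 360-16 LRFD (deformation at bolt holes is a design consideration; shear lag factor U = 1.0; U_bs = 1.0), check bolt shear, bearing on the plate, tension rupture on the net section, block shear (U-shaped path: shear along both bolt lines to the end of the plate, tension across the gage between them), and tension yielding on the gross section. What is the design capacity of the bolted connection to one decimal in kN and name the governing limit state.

Bolt shear: A_b = π(30)²/4 = 706.86 mm². φR_n = 0.75 × 469 × 706.86 × 8 × 1 = 1989.1 kN.
Bearing (10 mm plate, F_u = 450 MPa): end bolts L_c = 58 − 33/2 = 41.5, R_n = min(1.2×41.5×10×450, 2.4×30×10×450) = 224.1 kN/bolt; interior L_c = 98 − 33 = 65, R_n = 324 kN/bolt. φR_n = 0.75 × (2×224.1 + 6×324) = 1794.2 kN.
Tension rupture (net): A_n = (296 − 2×35)×10 = 2260 mm² (U = 1.0, A_e = A_n). φR_n = 0.75 × 450 × 2260 = 762.8 kN.
Block shear: shear path 2×[58+3×98] = 2×352 mm, A_gv = 7040, A_nv = 2×(352 − 3.5×35)×10 = 4590 mm²; tension across gage: (96 − 1×35)×10 = 610 mm². R_n = min(0.6×450×4590, 0.6×345×7040) + 1.0×450×610 = min(1239.3, 1457.3) + 274.5 = 1513.8 kN. φR_n = 0.75 × 1513.8 = 1135.4 kN.
Tension yield (gross): A_g = 296×10 = 2960 mm². φR_n = 0.90 × 345 × 2960 = 919.1 kN.
Governing: min(1989.1, 1794.2, 762.8, 1135.4, 919.1) = 762.8 kN → net-section rupture.

762.8 kN (net-section rupture governs)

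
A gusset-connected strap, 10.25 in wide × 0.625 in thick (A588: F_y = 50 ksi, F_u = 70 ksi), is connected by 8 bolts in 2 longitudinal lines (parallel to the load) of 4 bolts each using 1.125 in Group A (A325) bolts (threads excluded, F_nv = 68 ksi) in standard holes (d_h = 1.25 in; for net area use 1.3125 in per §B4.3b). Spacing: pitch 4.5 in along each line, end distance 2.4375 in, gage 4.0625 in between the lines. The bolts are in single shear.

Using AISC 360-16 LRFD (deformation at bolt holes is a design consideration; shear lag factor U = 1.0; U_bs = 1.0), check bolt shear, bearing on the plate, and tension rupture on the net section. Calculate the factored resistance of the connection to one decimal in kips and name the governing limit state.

Bolt shear: A_b = π(1.125)²/4 = 0.99402 in². φR_n = 0.75 × 68 × 0.99402 × 8 × 1 = 405.6 kips.
Bearing (0.625 in plate, F_u = 70 ksi): end bolts L_c = 2.4375 − 1.25/2 = 1.8125, R_n = min(1.2×1.8125×0.625×70, 2.4×1.125×0.625×70) = 95.156 kips/bolt; interior L_c = 4.5 − 1.25 = 3.25, R_n = 118.13 kips/bolt. φR_n = 0.75 × (2×95.156 + 6×118.13) = 674.3 kips.
Tension rupture (net): A_n = (10.25 − 2×1.3125)×0.625 = 4.7656 in² (U = 1.0, A_e = A_n). φR_n = 0.75 × 70 × 4.7656 = 250.2 kips.
Governing: min(405.6, 674.3, 250.2) = 250.2 kips → net-section rupture.

250.2 kips (net-section rupture governs)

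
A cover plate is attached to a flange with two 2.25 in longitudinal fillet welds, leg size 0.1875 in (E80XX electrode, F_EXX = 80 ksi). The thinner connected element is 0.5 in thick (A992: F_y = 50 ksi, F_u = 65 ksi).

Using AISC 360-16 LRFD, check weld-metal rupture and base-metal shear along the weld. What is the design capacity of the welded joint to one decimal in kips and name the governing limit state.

21.5 kips (weld metal governs)

Weld metal: throat = 0.707×0.1875 = 0.13256 in, L = 2×2.25 = 4.5 in. φR_n = 0.75 × 0.6 × 80 × 0.13256 × 4.5 = 21.5 kips.
Base metal shear (0.5 in plate): yield φR_n = 1.0×0.6×50×0.5×4.5 = 67.5 kips; rupture φR_n = 0.75×0.6×65×0.5×4.5 = 65.8 kips; take 65.8 kips (rupture).
Governing: min(21.5, 65.8) = 21.5 kips → weld metal.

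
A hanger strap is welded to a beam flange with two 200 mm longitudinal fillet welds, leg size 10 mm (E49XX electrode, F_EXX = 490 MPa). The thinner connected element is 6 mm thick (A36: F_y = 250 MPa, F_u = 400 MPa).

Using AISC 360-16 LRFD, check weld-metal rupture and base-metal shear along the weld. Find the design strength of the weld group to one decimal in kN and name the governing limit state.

360.0 kN (base-metal shear governs)

Weld metal: throat = 0.707×10 = 7.07 mm, L = 2×200 = 400 mm. φR_n = 0.75 × 0.6 × 490 × 7.07 × 400 = 623.6 kN.
Base metal shear (6 mm plate): yield φR_n = 1.0×0.6×250×6×400 = 360.0 kN; rupture φR_n = 0.75×0.6×400×6×400 = 432.0 kN; take 360.0 kN (yield).
Governing: min(623.6, 360.0) = 360.0 kN → base-metal shear.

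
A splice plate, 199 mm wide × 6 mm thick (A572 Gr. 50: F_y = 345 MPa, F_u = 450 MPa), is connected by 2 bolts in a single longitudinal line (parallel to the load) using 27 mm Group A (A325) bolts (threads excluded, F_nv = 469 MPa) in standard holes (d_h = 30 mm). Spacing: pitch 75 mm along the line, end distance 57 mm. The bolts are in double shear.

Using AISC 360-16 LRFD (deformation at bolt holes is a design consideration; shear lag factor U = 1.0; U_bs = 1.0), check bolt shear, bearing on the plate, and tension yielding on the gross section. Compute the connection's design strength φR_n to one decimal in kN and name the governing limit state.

Bolt shear: A_b = π(27)²/4 = 572.56 mm². φR_n = 0.75 × 469 × 572.56 × 2 × 2 = 805.6 kN.
Bearing (6 mm plate, F_u = 450 MPa): end bolts L_c = 57 − 30/2 = 42, R_n = min(1.2×42×6×450, 2.4×27×6×450) = 136.08 kN/bolt; interior L_c = 75 − 30 = 45, R_n = 145.8 kN/bolt. φR_n = 0.75 × (1×136.08 + 1×145.8) = 211.4 kN.
Tension yield (gross): A_g = 199×6 = 1194 mm². φR_n = 0.90 × 345 × 1194 = 370.7 kN.
Governing: min(805.6, 211.4, 370.7) = 211.4 kN → bearing.

211.4 kN (bearing governs)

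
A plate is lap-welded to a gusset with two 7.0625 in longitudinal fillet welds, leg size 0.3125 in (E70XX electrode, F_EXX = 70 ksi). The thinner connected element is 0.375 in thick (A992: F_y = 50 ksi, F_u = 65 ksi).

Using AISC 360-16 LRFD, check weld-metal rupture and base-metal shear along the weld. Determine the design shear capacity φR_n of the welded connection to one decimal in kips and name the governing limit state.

Weld metal: throat = 0.707×0.3125 = 0.22094 in, L = 2×7.0625 = 14.125 in. φR_n = 0.75 × 0.6 × 70 × 0.22094 × 14.125 = 98.3 kips.
Base metal shear (0.375 in plate): yield φR_n = 1.0×0.6×50×0.375×14.125 = 158.9 kips; rupture φR_n = 0.75×0.6×65×0.375×14.125 = 154.9 kips; take 154.9 kips (rupture).
Governing: min(98.3, 154.9) = 98.3 kips → weld metal.

98.3 kips (weld metal governs)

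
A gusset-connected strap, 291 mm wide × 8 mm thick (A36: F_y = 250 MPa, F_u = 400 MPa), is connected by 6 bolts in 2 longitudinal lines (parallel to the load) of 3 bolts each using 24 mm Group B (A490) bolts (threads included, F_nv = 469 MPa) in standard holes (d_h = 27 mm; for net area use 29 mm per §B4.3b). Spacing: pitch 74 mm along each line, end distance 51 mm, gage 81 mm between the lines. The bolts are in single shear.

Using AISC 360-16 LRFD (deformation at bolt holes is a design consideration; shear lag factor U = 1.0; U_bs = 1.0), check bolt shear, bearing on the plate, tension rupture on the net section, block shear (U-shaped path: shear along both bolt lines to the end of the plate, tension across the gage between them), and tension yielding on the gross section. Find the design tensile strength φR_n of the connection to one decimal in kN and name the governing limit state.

Bolt shear: A_b = π(24)²/4 = 452.39 mm². φR_n = 0.75 × 469 × 452.39 × 6 × 1 = 954.8 kN.
Bearing (8 mm plate, F_u = 400 MPa): end bolts L_c = 51 − 27/2 = 37.5, R_n = min(1.2×37.5×8×400, 2.4×24×8×400) = 144 kN/bolt; interior L_c = 74 − 27 = 47, R_n = 180.48 kN/bolt. φR_n = 0.75 × (2×144 + 4×180.48) = 757.4 kN.
Tension rupture (net): A_n = (291 − 2×29)×8 = 1864 mm² (U = 1.0, A_e = A_n). φR_n = 0.75 × 400 × 1864 = 559.2 kN.
Block shear: shear path 2×[51+2×74] = 2×199 mm, A_gv = 3184, A_nv = 2×(199 − 2.5×29)×8 = 2024 mm²; tension across gage: (81 − 1×29)×8 = 416 mm². R_n = min(0.6×400×2024, 0.6×250×3184) + 1.0×400×416 = min(485.76, 477.6) + 166.4 = 644 kN. φR_n = 0.75 × 644 = 483.0 kN.
Tension yield (gross): A_g = 291×8 = 2328 mm². φR_n = 0.90 × 250 × 2328 = 523.8 kN.
Governing: min(954.8, 757.4, 559.2, 483.0, 523.8) = 483.0 kN → block shear.

483.0 kN (block shear governs)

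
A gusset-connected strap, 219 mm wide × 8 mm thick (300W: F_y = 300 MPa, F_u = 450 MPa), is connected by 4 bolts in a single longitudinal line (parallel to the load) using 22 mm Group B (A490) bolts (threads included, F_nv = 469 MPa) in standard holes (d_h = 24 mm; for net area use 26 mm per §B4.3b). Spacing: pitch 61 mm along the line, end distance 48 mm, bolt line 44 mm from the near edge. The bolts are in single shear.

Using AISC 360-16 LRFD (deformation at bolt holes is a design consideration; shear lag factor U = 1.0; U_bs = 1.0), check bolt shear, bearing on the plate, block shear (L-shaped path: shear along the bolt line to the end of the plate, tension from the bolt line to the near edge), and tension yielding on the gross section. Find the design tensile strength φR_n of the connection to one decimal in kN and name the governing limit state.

Bolt shear: A_b = π(22)²/4 = 380.13 mm². φR_n = 0.75 × 469 × 380.13 × 4 × 1 = 534.8 kN.
Bearing (8 mm plate, F_u = 450 MPa): end bolts L_c = 48 − 24/2 = 36, R_n = min(1.2×36×8×450, 2.4×22×8×450) = 155.52 kN/bolt; interior L_c = 61 − 24 = 37, R_n = 159.84 kN/bolt. φR_n = 0.75 × (1×155.52 + 3×159.84) = 476.3 kN.
Block shear: shear path 1×[48+3×61] = 1×231 mm, A_gv = 1848, A_nv = 1×(231 − 3.5×26)×8 = 1120 mm²; tension to near edge: (44 − 0.5×26)×8 = 248 mm². R_n = min(0.6×450×1120, 0.6×300×1848) + 1.0×450×248 = min(302.4, 332.64) + 111.6 = 414 kN. φR_n = 0.75 × 414 = 310.5 kN.
Tension yield (gross): A_g = 219×8 = 1752 mm². φR_n = 0.90 × 300 × 1752 = 473.0 kN.
Governing: min(534.8, 476.3, 310.5, 473.0) = 310.5 kN → block shear.

310.5 kN (block shear governs)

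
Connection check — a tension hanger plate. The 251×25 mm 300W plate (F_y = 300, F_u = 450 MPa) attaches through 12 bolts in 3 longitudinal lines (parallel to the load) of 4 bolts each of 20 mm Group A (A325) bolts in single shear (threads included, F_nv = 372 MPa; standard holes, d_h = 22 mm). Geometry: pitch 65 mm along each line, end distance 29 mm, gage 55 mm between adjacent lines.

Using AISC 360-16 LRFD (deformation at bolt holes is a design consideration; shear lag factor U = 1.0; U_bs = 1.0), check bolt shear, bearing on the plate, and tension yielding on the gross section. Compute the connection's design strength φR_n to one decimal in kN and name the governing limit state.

Bolt shear: A_b = π(20)²/4 = 314.16 mm². φR_n = 0.75 × 372 × 314.16 × 12 × 1 = 1051.8 kN.
Bearing (25 mm plate, F_u = 450 MPa): end bolts L_c = 29 − 22/2 = 18, R_n = min(1.2×18×25×450, 2.4×20×25×450) = 243 kN/bolt; interior L_c = 65 − 22 = 43, R_n = 540 kN/bolt. φR_n = 0.75 × (3×243 + 9×540) = 4191.8 kN.
Tension yield (gross): A_g = 251×25 = 6275 mm². φR_n = 0.90 × 300 × 6275 = 1694.3 kN.
Governing: min(1051.8, 4191.8, 1694.3) = 1051.8 kN → bolt shear.

1051.8 kN (bolt shear governs)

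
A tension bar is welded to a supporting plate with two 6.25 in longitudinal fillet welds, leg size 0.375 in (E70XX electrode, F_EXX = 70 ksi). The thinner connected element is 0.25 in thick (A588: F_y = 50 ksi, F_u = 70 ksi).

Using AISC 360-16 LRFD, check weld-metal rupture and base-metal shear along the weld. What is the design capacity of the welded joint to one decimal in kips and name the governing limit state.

93.8 kips (base-metal shear governs)

Weld metal: throat = 0.707×0.375 = 0.26513 in, L = 2×6.25 = 12.5 in. φR_n = 0.75 × 0.6 × 70 × 0.26513 × 12.5 = 104.4 kips.
Base metal shear (0.25 in plate): yield φR_n = 1.0×0.6×50×0.25×12.5 = 93.8 kips; rupture φR_n = 0.75×0.6×70×0.25×12.5 = 98.4 kips; take 93.8 kips (yield).
Governing: min(104.4, 93.8) = 93.8 kips → base-metal shear.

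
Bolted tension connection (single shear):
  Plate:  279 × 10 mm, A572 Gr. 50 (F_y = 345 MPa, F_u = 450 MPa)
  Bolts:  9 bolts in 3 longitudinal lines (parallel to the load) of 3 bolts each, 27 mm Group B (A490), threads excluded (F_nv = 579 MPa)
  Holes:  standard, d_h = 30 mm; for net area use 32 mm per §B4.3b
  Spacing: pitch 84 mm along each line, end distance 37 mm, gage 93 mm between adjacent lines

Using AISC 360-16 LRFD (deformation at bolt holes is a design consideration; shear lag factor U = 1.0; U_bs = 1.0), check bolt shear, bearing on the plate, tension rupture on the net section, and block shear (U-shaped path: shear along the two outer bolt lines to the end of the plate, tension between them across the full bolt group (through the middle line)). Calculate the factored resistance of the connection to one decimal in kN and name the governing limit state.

Bolt shear: A_b = π(27)²/4 = 572.56 mm². φR_n = 0.75 × 579 × 572.56 × 9 × 1 = 2237.7 kN.
Bearing (10 mm plate, F_u = 450 MPa): end bolts L_c = 37 − 30/2 = 22, R_n = min(1.2×22×10×450, 2.4×27×10×450) = 118.8 kN/bolt; interior L_c = 84 − 30 = 54, R_n = 291.6 kN/bolt. φR_n = 0.75 × (3×118.8 + 6×291.6) = 1579.5 kN.
Tension rupture (net): A_n = (279 − 3×32)×10 = 1830 mm² (U = 1.0, A_e = A_n). φR_n = 0.75 × 450 × 1830 = 617.6 kN.
Block shear: shear path 2×[37+2×84] = 2×205 mm, A_gv = 4100, A_nv = 2×(205 − 2.5×32)×10 = 2500 mm²; tension across gage: (186 − 2×32)×10 = 1220 mm². R_n = min(0.6×450×2500, 0.6×345×4100) + 1.0×450×1220 = min(675, 848.7) + 549 = 1224 kN. φR_n = 0.75 × 1224 = 918.0 kN.
Governing: min(2237.7, 1579.5, 617.6, 918.0) = 617.6 kN → net-section rupture.

617.6 kN (net-section rupture governs)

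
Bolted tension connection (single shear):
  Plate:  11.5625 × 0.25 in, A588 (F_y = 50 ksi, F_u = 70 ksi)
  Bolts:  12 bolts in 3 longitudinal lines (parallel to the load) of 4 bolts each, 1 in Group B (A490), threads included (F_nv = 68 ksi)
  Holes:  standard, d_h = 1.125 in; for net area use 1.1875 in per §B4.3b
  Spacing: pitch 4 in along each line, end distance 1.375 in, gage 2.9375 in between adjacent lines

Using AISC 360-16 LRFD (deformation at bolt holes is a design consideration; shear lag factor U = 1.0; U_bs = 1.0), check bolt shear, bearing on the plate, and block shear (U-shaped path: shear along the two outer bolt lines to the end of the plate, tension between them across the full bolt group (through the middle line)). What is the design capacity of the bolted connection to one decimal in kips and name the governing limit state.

191.1 kips (block shear governs)

Bolt shear: A_b = π(1)²/4 = 0.7854 in². φR_n = 0.75 × 68 × 0.7854 × 12 × 1 = 480.7 kips.
Bearing (0.25 in plate, F_u = 70 ksi): end bolts L_c = 1.375 − 1.125/2 = 0.8125, R_n = min(1.2×0.8125×0.25×70, 2.4×1×0.25×70) = 17.063 kips/bolt; interior L_c = 4 − 1.125 = 2.875, R_n = 42 kips/bolt. φR_n = 0.75 × (3×17.063 + 9×42) = 321.9 kips.
Block shear: shear path 2×[1.375+3×4] = 2×13.375 in, A_gv = 6.6875, A_nv = 2×(13.375 − 3.5×1.1875)×0.25 = 4.6094 in²; tension across gage: (5.875 − 2×1.1875)×0.25 = 0.875 in². R_n = min(0.6×70×4.6094, 0.6×50×6.6875) + 1.0×70×0.875 = min(193.59, 200.63) + 61.25 = 254.84 kips. φR_n = 0.75 × 254.84 = 191.1 kips.
Governing: min(480.7, 321.9, 191.1) = 191.1 kips → block shear.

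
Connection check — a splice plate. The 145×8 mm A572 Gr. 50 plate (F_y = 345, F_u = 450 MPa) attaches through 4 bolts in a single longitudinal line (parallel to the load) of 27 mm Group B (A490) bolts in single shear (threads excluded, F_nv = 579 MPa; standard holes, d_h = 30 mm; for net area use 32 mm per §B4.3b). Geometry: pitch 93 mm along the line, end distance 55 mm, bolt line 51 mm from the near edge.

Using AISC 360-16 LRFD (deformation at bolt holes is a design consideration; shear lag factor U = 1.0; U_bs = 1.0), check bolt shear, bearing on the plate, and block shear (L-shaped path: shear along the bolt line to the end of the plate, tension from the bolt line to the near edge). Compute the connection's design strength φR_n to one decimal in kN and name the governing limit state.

Bolt shear: A_b = π(27)²/4 = 572.56 mm². φR_n = 0.75 × 579 × 572.56 × 4 × 1 = 994.5 kN.
Bearing (8 mm plate, F_u = 450 MPa): end bolts L_c = 55 − 30/2 = 40, R_n = min(1.2×40×8×450, 2.4×27×8×450) = 172.8 kN/bolt; interior L_c = 93 − 30 = 63, R_n = 233.28 kN/bolt. φR_n = 0.75 × (1×172.8 + 3×233.28) = 654.5 kN.
Block shear: shear path 1×[55+3×93] = 1×334 mm, A_gv = 2672, A_nv = 1×(334 − 3.5×32)×8 = 1776 mm²; tension to near edge: (51 − 0.5×32)×8 = 280 mm². R_n = min(0.6×450×1776, 0.6×345×2672) + 1.0×450×280 = min(479.52, 553.1) + 126 = 605.52 kN. φR_n = 0.75 × 605.52 = 454.1 kN.
Governing: min(994.5, 654.5, 454.1) = 454.1 kN → block shear.

454.1 kN (block shear governs)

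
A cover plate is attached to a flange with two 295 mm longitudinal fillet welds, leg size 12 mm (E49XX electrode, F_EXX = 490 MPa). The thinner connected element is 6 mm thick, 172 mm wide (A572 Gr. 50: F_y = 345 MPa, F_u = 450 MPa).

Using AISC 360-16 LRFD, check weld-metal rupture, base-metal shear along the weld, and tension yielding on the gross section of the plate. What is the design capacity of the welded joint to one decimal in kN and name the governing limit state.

Weld metal: throat = 0.707×12 = 8.484 mm, L = 2×295 = 590 mm. φR_n = 0.75 × 0.6 × 490 × 8.484 × 590 = 1103.7 kN.
Base metal shear (6 mm plate): yield φR_n = 1.0×0.6×345×6×590 = 732.8 kN; rupture φR_n = 0.75×0.6×450×6×590 = 716.9 kN; take 716.9 kN (rupture).
Tension yield (gross): A_g = 172×6 = 1032 mm². φR_n = 0.90 × 345 × 1032 = 320.4 kN.
Governing: min(1103.7, 716.9, 320.4) = 320.4 kN → gross-section yield.

320.4 kN (gross-section yield governs)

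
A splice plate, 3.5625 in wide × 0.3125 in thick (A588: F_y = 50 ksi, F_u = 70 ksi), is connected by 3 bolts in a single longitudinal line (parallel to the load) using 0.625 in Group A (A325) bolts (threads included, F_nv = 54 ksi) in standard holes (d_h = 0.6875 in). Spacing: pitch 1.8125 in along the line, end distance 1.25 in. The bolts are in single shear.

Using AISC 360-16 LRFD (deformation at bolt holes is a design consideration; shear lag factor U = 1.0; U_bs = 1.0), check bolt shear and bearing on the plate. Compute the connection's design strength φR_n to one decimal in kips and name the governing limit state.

37.3 kips (bolt shear governs)

Bolt shear: A_b = π(0.625)²/4 = 0.3068 in². φR_n = 0.75 × 54 × 0.3068 × 3 × 1 = 37.3 kips.
Bearing (0.3125 in plate, F_u = 70 ksi): end bolts L_c = 1.25 − 0.6875/2 = 0.90625, R_n = min(1.2×0.90625×0.3125×70, 2.4×0.625×0.3125×70) = 23.789 kips/bolt; interior L_c = 1.8125 − 0.6875 = 1.125, R_n = 29.531 kips/bolt. φR_n = 0.75 × (1×23.789 + 2×29.531) = 62.1 kips.
Governing: min(37.3, 62.1) = 37.3 kips → bolt shear.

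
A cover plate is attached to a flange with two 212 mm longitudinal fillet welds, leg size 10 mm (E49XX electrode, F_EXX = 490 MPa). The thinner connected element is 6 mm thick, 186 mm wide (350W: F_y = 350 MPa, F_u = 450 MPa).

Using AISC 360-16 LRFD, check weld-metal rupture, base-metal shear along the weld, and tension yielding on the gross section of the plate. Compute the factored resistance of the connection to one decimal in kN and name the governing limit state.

351.5 kN (gross-section yield governs)

Weld metal: throat = 0.707×10 = 7.07 mm, L = 2×212 = 424 mm. φR_n = 0.75 × 0.6 × 490 × 7.07 × 424 = 661.0 kN.
Base metal shear (6 mm plate): yield φR_n = 1.0×0.6×350×6×424 = 534.2 kN; rupture φR_n = 0.75×0.6×450×6×424 = 515.2 kN; take 515.2 kN (rupture).
Tension yield (gross): A_g = 186×6 = 1116 mm². φR_n = 0.90 × 350 × 1116 = 351.5 kN.
Governing: min(661.0, 515.2, 351.5) = 351.5 kN → gross-section yield.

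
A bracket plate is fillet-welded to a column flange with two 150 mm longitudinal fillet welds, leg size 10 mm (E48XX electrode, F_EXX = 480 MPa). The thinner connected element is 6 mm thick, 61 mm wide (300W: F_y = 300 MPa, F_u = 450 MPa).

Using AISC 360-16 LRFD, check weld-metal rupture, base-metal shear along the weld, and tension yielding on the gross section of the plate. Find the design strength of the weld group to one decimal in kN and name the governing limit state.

Weld metal: throat = 0.707×10 = 7.07 mm, L = 2×150 = 300 mm. φR_n = 0.75 × 0.6 × 480 × 7.07 × 300 = 458.1 kN.
Base metal shear (6 mm plate): yield φR_n = 1.0×0.6×300×6×300 = 324.0 kN; rupture φR_n = 0.75×0.6×450×6×300 = 364.5 kN; take 324.0 kN (yield).
Tension yield (gross): A_g = 61×6 = 366 mm². φR_n = 0.90 × 300 × 366 = 98.8 kN.
Governing: min(458.1, 324.0, 98.8) = 98.8 kN → gross-section yield.

98.8 kN (gross-section yield governs)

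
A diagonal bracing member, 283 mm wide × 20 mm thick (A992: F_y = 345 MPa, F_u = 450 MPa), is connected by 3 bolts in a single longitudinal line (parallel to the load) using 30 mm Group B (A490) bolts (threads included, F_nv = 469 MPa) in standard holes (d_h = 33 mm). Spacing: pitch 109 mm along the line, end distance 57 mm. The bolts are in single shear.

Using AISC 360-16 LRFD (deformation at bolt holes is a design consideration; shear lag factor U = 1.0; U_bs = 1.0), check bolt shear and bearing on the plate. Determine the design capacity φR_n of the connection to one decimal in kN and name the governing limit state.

745.9 kN (bolt shear governs)

Bolt shear: A_b = π(30)²/4 = 706.86 mm². φR_n = 0.75 × 469 × 706.86 × 3 × 1 = 745.9 kN.
Bearing (20 mm plate, F_u = 450 MPa): end bolts L_c = 57 − 33/2 = 40.5, R_n = min(1.2×40.5×20×450, 2.4×30×20×450) = 437.4 kN/bolt; interior L_c = 109 − 33 = 76, R_n = 648 kN/bolt. φR_n = 0.75 × (1×437.4 + 2×648) = 1300.1 kN.
Governing: min(745.9, 1300.1) = 745.9 kN → bolt shear.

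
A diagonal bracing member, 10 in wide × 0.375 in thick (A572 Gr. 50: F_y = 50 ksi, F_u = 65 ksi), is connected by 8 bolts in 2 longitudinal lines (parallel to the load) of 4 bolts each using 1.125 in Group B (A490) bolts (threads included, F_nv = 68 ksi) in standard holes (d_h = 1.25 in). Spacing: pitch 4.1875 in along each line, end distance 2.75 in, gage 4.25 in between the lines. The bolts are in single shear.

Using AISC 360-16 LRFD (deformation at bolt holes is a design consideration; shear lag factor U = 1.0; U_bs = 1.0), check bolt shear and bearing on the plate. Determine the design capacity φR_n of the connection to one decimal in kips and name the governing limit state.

Bolt shear: A_b = π(1.125)²/4 = 0.99402 in². φR_n = 0.75 × 68 × 0.99402 × 8 × 1 = 405.6 kips.
Bearing (0.375 in plate, F_u = 65 ksi): end bolts L_c = 2.75 − 1.25/2 = 2.125, R_n = min(1.2×2.125×0.375×65, 2.4×1.125×0.375×65) = 62.156 kips/bolt; interior L_c = 4.1875 − 1.25 = 2.9375, R_n = 65.813 kips/bolt. φR_n = 0.75 × (2×62.156 + 6×65.813) = 389.4 kips.
Governing: min(405.6, 389.4) = 389.4 kips → bearing.

389.4 kips (bearing governs)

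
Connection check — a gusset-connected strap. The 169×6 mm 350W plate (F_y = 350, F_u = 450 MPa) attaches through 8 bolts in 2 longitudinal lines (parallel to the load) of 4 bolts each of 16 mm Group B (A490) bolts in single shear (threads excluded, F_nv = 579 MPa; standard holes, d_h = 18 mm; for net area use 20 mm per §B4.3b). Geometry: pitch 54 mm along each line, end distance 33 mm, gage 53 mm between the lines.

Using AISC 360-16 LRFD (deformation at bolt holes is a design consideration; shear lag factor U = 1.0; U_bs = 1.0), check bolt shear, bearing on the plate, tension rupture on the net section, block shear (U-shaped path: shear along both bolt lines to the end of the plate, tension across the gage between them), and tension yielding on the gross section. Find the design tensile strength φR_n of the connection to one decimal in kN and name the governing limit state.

Bolt shear: A_b = π(16)²/4 = 201.06 mm². φR_n = 0.75 × 579 × 201.06 × 8 × 1 = 698.5 kN.
Bearing (6 mm plate, F_u = 450 MPa): end bolts L_c = 33 − 18/2 = 24, R_n = min(1.2×24×6×450, 2.4×16×6×450) = 77.76 kN/bolt; interior L_c = 54 − 18 = 36, R_n = 103.68 kN/bolt. φR_n = 0.75 × (2×77.76 + 6×103.68) = 583.2 kN.
Tension rupture (net): A_n = (169 − 2×20)×6 = 774 mm² (U = 1.0, A_e = A_n). φR_n = 0.75 × 450 × 774 = 261.2 kN.
Block shear: shear path 2×[33+3×54] = 2×195 mm, A_gv = 2340, A_nv = 2×(195 − 3.5×20)×6 = 1500 mm²; tension across gage: (53 − 1×20)×6 = 198 mm². R_n = min(0.6×450×1500, 0.6×350×2340) + 1.0×450×198 = min(405, 491.4) + 89.1 = 494.1 kN. φR_n = 0.75 × 494.1 = 370.6 kN.
Tension yield (gross): A_g = 169×6 = 1014 mm². φR_n = 0.90 × 350 × 1014 = 319.4 kN.
Governing: min(698.5, 583.2, 261.2, 370.6, 319.4) = 261.2 kN → net-section rupture.

261.2 kN (net-section rupture governs)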